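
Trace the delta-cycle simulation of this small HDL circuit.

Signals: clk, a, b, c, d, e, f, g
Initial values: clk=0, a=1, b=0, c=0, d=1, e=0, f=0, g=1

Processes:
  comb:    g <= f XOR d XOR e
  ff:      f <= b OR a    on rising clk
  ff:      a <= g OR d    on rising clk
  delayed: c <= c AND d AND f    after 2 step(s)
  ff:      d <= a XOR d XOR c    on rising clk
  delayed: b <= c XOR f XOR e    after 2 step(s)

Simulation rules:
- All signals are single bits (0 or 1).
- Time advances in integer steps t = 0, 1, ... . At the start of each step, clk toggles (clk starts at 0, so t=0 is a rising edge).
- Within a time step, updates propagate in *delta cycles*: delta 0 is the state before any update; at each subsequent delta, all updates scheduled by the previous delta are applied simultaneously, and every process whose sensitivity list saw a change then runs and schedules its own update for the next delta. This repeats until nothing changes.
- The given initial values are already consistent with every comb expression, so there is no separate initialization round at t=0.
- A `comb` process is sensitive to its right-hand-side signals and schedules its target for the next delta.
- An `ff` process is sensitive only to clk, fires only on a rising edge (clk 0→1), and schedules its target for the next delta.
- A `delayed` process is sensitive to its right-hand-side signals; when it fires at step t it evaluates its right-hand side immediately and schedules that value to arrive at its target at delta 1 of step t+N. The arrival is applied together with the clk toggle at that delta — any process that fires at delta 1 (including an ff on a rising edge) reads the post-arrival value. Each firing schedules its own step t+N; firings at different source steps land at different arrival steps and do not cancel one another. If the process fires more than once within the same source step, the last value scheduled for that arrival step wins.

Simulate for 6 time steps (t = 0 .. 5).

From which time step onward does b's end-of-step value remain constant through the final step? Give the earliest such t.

t0.Δ0 f=0 b=0 a=1 d=1 e=0 clk=0 g=1 c=0
t0.Δ1 f=0 b=0 a=1 d=1 e=0 clk=1 g=1 c=0
t0.Δ2 f=1 b=0 a=1 d=0 e=0 clk=1 g=1 c=0
t1.Δ0 f=1 b=0 a=1 d=0 e=0 clk=1 g=1 c=0
t1.Δ1 f=1 b=0 a=1 d=0 e=0 clk=0 g=1 c=0
t2.Δ0 f=1 b=0 a=1 d=0 e=0 clk=0 g=1 c=0
t2.Δ1 f=1 b=1 a=1 d=0 e=0 clk=1 g=1 c=0
t2.Δ2 f=1 b=1 a=1 d=1 e=0 clk=1 g=1 c=0
t2.Δ3 f=1 b=1 a=1 d=1 e=0 clk=1 g=0 c=0
t3.Δ0 f=1 b=1 a=1 d=1 e=0 clk=1 g=0 c=0
t3.Δ1 f=1 b=1 a=1 d=1 e=0 clk=0 g=0 c=0
t4.Δ0 f=1 b=1 a=1 d=1 e=0 clk=0 g=0 c=0
t4.Δ1 f=1 b=1 a=1 d=1 e=0 clk=1 g=0 c=0
t4.Δ2 f=1 b=1 a=1 d=0 e=0 clk=1 g=0 c=0
t4.Δ3 f=1 b=1 a=1 d=0 e=0 clk=1 g=1 c=0
t5.Δ0 f=1 b=1 a=1 d=0 e=0 clk=1 g=1 c=0
t5.Δ1 f=1 b=1 a=1 d=0 e=0 clk=0 g=1 c=0

2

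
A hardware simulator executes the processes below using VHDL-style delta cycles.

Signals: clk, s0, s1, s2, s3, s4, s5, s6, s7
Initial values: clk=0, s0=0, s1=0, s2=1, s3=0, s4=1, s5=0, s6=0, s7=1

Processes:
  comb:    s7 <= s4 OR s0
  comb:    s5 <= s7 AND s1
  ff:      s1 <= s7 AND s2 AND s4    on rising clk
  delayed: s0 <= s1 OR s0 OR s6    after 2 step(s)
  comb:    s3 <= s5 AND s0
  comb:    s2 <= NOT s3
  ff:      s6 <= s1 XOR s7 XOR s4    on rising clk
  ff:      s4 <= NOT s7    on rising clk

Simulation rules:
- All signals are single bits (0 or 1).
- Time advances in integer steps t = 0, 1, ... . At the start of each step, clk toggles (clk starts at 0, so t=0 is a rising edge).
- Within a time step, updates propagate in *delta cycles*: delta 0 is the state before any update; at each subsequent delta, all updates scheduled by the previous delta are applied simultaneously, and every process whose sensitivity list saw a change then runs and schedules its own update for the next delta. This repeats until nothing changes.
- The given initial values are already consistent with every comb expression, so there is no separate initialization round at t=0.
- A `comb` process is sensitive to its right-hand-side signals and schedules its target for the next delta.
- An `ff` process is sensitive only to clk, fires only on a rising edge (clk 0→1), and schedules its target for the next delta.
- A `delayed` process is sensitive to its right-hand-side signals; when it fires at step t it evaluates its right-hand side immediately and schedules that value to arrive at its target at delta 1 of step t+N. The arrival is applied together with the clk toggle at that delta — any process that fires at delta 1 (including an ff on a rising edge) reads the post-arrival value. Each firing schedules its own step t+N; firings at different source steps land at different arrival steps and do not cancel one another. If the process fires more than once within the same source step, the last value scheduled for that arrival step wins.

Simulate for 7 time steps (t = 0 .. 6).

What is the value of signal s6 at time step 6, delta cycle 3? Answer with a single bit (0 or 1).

t0.Δ0 s4=1 s0=0 clk=0 s3=0 s7=1 s5=0 s6=0 s1=0 s2=1
t0.Δ1 s4=1 s0=0 clk=1 s3=0 s7=1 s5=0 s6=0 s1=0 s2=1
t0.Δ2 s4=0 s0=0 clk=1 s3=0 s7=1 s5=0 s6=0 s1=1 s2=1
t0.Δ3 s4=0 s0=0 clk=1 s3=0 s7=0 s5=1 s6=0 s1=1 s2=1
t0.Δ4 s4=0 s0=0 clk=1 s3=0 s7=0 s5=0 s6=0 s1=1 s2=1
t1.Δ0 s4=0 s0=0 clk=1 s3=0 s7=0 s5=0 s6=0 s1=1 s2=1
t1.Δ1 s4=0 s0=0 clk=0 s3=0 s7=0 s5=0 s6=0 s1=1 s2=1
t2.Δ0 s4=0 s0=0 clk=0 s3=0 s7=0 s5=0 s6=0 s1=1 s2=1
t2.Δ1 s4=0 s0=1 clk=1 s3=0 s7=0 s5=0 s6=0 s1=1 s2=1
t2.Δ2 s4=1 s0=1 clk=1 s3=0 s7=1 s5=0 s6=1 s1=0 s2=1
t3.Δ0 s4=1 s0=1 clk=1 s3=0 s7=1 s5=0 s6=1 s1=0 s2=1
t3.Δ1 s4=1 s0=1 clk=0 s3=0 s7=1 s5=0 s6=1 s1=0 s2=1
t4.Δ0 s4=1 s0=1 clk=0 s3=0 s7=1 s5=0 s6=1 s1=0 s2=1
t4.Δ1 s4=1 s0=1 clk=1 s3=0 s7=1 s5=0 s6=1 s1=0 s2=1
t4.Δ2 s4=0 s0=1 clk=1 s3=0 s7=1 s5=0 s6=0 s1=1 s2=1
t4.Δ3 s4=0 s0=1 clk=1 s3=0 s7=1 s5=1 s6=0 s1=1 s2=1
t4.Δ4 s4=0 s0=1 clk=1 s3=1 s7=1 s5=1 s6=0 s1=1 s2=1
t4.Δ5 s4=0 s0=1 clk=1 s3=1 s7=1 s5=1 s6=0 s1=1 s2=0
t5.Δ0 s4=0 s0=1 clk=1 s3=1 s7=1 s5=1 s6=0 s1=1 s2=0
t5.Δ1 s4=0 s0=1 clk=0 s3=1 s7=1 s5=1 s6=0 s1=1 s2=0
t6.Δ0 s4=0 s0=1 clk=0 s3=1 s7=1 s5=1 s6=0 s1=1 s2=0
t6.Δ1 s4=0 s0=1 clk=1 s3=1 s7=1 s5=1 s6=0 s1=1 s2=0
t6.Δ2 s4=0 s0=1 clk=1 s3=1 s7=1 s5=1 s6=0 s1=0 s2=0
t6.Δ3 s4=0 s0=1 clk=1 s3=1 s7=1 s5=0 s6=0 s1=0 s2=0
t6.Δ4 s4=0 s0=1 clk=1 s3=0 s7=1 s5=0 s6=0 s1=0 s2=0
t6.Δ5 s4=0 s0=1 clk=1 s3=0 s7=1 s5=0 s6=0 s1=0 s2=1

0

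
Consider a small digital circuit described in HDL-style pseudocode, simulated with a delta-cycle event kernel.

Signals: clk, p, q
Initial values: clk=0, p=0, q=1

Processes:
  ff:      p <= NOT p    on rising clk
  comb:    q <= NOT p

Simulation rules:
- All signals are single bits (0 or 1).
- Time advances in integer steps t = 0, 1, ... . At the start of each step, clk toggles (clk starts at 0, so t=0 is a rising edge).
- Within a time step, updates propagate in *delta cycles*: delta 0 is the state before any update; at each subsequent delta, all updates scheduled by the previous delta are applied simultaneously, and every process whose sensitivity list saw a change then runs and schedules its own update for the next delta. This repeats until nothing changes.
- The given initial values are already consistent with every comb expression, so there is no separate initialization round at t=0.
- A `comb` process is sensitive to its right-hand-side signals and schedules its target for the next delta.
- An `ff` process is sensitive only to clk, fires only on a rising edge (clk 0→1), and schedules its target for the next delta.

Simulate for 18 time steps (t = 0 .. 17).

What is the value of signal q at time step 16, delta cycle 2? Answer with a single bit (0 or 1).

t0.Δ0 clk=0 q=1 p=0
t0.Δ1 clk=1 q=1 p=0
t0.Δ2 clk=1 q=1 p=1
t0.Δ3 clk=1 q=0 p=1
t1.Δ0 clk=1 q=0 p=1
t1.Δ1 clk=0 q=0 p=1
t2.Δ0 clk=0 q=0 p=1
t2.Δ1 clk=1 q=0 p=1
t2.Δ2 clk=1 q=0 p=0
t2.Δ3 clk=1 q=1 p=0
t3.Δ0 clk=1 q=1 p=0
t3.Δ1 clk=0 q=1 p=0
t4.Δ0 clk=0 q=1 p=0
t4.Δ1 clk=1 q=1 p=0
t4.Δ2 clk=1 q=1 p=1
t4.Δ3 clk=1 q=0 p=1
t5.Δ0 clk=1 q=0 p=1
t5.Δ1 clk=0 q=0 p=1
t6.Δ0 clk=0 q=0 p=1
t6.Δ1 clk=1 q=0 p=1
t6.Δ2 clk=1 q=0 p=0
t6.Δ3 clk=1 q=1 p=0
t7.Δ0 clk=1 q=1 p=0
t7.Δ1 clk=0 q=1 p=0
t8.Δ0 clk=0 q=1 p=0
t8.Δ1 clk=1 q=1 p=0
t8.Δ2 clk=1 q=1 p=1
t8.Δ3 clk=1 q=0 p=1
t9.Δ0 clk=1 q=0 p=1
t9.Δ1 clk=0 q=0 p=1
t10.Δ0 clk=0 q=0 p=1
t10.Δ1 clk=1 q=0 p=1
t10.Δ2 clk=1 q=0 p=0
t10.Δ3 clk=1 q=1 p=0
t11.Δ0 clk=1 q=1 p=0
t11.Δ1 clk=0 q=1 p=0
t12.Δ0 clk=0 q=1 p=0
t12.Δ1 clk=1 q=1 p=0
t12.Δ2 clk=1 q=1 p=1
t12.Δ3 clk=1 q=0 p=1
t13.Δ0 clk=1 q=0 p=1
t13.Δ1 clk=0 q=0 p=1
t14.Δ0 clk=0 q=0 p=1
t14.Δ1 clk=1 q=0 p=1
t14.Δ2 clk=1 q=0 p=0
t14.Δ3 clk=1 q=1 p=0
t15.Δ0 clk=1 q=1 p=0
t15.Δ1 clk=0 q=1 p=0
t16.Δ0 clk=0 q=1 p=0
t16.Δ1 clk=1 q=1 p=0
t16.Δ2 clk=1 q=1 p=1
t16.Δ3 clk=1 q=0 p=1
t17.Δ0 clk=1 q=0 p=1
t17.Δ1 clk=0 q=0 p=1

1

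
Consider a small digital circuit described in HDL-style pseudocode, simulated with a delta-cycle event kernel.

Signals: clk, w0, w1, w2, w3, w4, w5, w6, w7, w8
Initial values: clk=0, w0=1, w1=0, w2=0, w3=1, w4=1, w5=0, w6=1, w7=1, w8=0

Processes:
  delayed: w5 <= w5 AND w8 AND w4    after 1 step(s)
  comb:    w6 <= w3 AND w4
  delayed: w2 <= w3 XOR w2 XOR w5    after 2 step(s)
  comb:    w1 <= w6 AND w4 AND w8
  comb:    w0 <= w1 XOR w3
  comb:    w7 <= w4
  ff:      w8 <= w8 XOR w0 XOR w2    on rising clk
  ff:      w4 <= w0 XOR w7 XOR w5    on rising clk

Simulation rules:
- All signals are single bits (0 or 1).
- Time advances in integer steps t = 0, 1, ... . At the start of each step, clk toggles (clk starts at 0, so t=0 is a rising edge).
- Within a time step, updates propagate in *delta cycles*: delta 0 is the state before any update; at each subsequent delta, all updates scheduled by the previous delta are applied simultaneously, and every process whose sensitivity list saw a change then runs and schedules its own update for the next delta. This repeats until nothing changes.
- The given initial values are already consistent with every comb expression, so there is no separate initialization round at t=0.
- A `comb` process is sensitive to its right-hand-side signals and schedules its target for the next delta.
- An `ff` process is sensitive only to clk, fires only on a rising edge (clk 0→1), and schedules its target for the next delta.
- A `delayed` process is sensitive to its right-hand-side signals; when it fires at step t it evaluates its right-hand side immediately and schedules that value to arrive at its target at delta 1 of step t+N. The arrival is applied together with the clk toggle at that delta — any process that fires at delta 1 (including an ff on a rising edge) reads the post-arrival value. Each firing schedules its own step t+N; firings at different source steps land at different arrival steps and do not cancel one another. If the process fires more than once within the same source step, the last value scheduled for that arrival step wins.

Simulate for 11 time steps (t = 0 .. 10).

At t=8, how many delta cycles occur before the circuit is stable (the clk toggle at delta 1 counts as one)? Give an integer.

3

t=0 Δ0: w3=1 w1=0 clk=0 w8=0 w4=1 w6=1 w2=0 w7=1 w5=0 w0=1
  Δ1: clk:0→1
  Δ2: w8:0→1, w4:1→0
  Δ3: w6:1→0, w7:1→0
  (3Δ to stable)
t=1 Δ0: w3=1 w1=0 clk=1 w8=1 w4=0 w6=0 w2=0 w7=0 w5=0 w0=1
  Δ1: clk:1→0
  (1Δ to stable)
t=2 Δ0: w3=1 w1=0 clk=0 w8=1 w4=0 w6=0 w2=0 w7=0 w5=0 w0=1
  Δ1: clk:0→1
  Δ2: w8:1→0, w4:0→1
  Δ3: w6:0→1, w7:0→1
  (3Δ to stable)
t=3 Δ0: w3=1 w1=0 clk=1 w8=0 w4=1 w6=1 w2=0 w7=1 w5=0 w0=1
  Δ1: clk:1→0
  (1Δ to stable)
t=4 Δ0: w3=1 w1=0 clk=0 w8=0 w4=1 w6=1 w2=0 w7=1 w5=0 w0=1
  Δ1: clk:0→1
  Δ2: w8:0→1, w4:1→0
  Δ3: w6:1→0, w7:1→0
  (3Δ to stable)
t=5 Δ0: w3=1 w1=0 clk=1 w8=1 w4=0 w6=0 w2=0 w7=0 w5=0 w0=1
  Δ1: clk:1→0
  (1Δ to stable)
t=6 Δ0: w3=1 w1=0 clk=0 w8=1 w4=0 w6=0 w2=0 w7=0 w5=0 w0=1
  Δ1: clk:0→1
  Δ2: w8:1→0, w4:0→1
  Δ3: w6:0→1, w7:0→1
  (3Δ to stable)
t=7 Δ0: w3=1 w1=0 clk=1 w8=0 w4=1 w6=1 w2=0 w7=1 w5=0 w0=1
  Δ1: clk:1→0
  (1Δ to stable)
t=8 Δ0: w3=1 w1=0 clk=0 w8=0 w4=1 w6=1 w2=0 w7=1 w5=0 w0=1
  Δ1: clk:0→1
  Δ2: w8:0→1, w4:1→0
  Δ3: w6:1→0, w7:1→0
  (3Δ to stable)
t=9 Δ0: w3=1 w1=0 clk=1 w8=1 w4=0 w6=0 w2=0 w7=0 w5=0 w0=1
  Δ1: clk:1→0
  (1Δ to stable)
t=10 Δ0: w3=1 w1=0 clk=0 w8=1 w4=0 w6=0 w2=0 w7=0 w5=0 w0=1
  Δ1: clk:0→1
  Δ2: w8:1→0, w4:0→1
  Δ3: w6:0→1, w7:0→1
  (3Δ to stable)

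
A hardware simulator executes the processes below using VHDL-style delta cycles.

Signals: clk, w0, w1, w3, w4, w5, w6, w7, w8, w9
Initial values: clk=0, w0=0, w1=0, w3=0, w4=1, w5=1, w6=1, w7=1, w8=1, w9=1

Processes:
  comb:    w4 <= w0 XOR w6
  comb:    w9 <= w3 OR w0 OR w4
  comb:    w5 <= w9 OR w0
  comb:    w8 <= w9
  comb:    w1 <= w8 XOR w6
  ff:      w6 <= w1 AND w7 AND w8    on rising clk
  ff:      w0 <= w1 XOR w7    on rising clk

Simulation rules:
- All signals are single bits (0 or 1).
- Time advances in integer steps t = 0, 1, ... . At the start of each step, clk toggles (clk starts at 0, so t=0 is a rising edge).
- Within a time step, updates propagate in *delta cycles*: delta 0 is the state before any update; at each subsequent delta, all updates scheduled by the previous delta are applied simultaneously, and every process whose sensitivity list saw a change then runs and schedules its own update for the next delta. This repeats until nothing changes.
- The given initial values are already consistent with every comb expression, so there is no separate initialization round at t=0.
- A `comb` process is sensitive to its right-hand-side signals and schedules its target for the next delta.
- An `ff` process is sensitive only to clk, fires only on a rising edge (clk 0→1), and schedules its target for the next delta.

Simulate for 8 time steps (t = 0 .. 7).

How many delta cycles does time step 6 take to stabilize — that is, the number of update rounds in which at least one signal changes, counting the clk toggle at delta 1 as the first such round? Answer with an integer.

t=0 Δ0: w1=0 w0=0 w5=1 w8=1 w9=1 w6=1 clk=0 w7=1 w3=0 w4=1
  Δ1: clk:0→1
  Δ2: w0:0→1, w6:1→0
  Δ3: w1:0→1
  (3Δ to stable)
t=1 Δ0: w1=1 w0=1 w5=1 w8=1 w9=1 w6=0 clk=1 w7=1 w3=0 w4=1
  Δ1: clk:1→0
  (1Δ to stable)
t=2 Δ0: w1=1 w0=1 w5=1 w8=1 w9=1 w6=0 clk=0 w7=1 w3=0 w4=1
  Δ1: clk:0→1
  Δ2: w0:1→0, w6:0→1
  Δ3: w1:1→0
  (3Δ to stable)
t=3 Δ0: w1=0 w0=0 w5=1 w8=1 w9=1 w6=1 clk=1 w7=1 w3=0 w4=1
  Δ1: clk:1→0
  (1Δ to stable)
t=4 Δ0: w1=0 w0=0 w5=1 w8=1 w9=1 w6=1 clk=0 w7=1 w3=0 w4=1
  Δ1: clk:0→1
  Δ2: w0:0→1, w6:1→0
  Δ3: w1:0→1
  (3Δ to stable)
t=5 Δ0: w1=1 w0=1 w5=1 w8=1 w9=1 w6=0 clk=1 w7=1 w3=0 w4=1
  Δ1: clk:1→0
  (1Δ to stable)
t=6 Δ0: w1=1 w0=1 w5=1 w8=1 w9=1 w6=0 clk=0 w7=1 w3=0 w4=1
  Δ1: clk:0→1
  Δ2: w0:1→0, w6:0→1
  Δ3: w1:1→0
  (3Δ to stable)
t=7 Δ0: w1=0 w0=0 w5=1 w8=1 w9=1 w6=1 clk=1 w7=1 w3=0 w4=1
  Δ1: clk:1→0
  (1Δ to stable)

3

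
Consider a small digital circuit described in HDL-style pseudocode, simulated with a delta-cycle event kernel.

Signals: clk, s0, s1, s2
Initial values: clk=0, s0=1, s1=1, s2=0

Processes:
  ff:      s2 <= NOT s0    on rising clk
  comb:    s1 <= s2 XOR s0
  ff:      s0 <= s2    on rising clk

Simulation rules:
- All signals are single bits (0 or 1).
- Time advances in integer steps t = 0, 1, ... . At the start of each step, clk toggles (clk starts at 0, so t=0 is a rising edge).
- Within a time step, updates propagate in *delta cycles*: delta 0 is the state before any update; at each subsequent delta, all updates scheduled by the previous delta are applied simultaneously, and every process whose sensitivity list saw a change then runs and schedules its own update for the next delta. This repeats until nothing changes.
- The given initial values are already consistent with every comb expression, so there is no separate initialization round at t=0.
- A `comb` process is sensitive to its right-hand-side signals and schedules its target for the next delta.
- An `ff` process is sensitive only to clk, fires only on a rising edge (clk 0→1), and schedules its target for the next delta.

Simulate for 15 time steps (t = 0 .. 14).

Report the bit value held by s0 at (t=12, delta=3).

t=0 Δ0: s2=0 clk=0 s0=1 s1=1
  Δ1: clk:0→1
  Δ2: s0:1→0
  Δ3: s1:1→0
  (3Δ to stable)
t=1 Δ0: s2=0 clk=1 s0=0 s1=0
  Δ1: clk:1→0
  (1Δ to stable)
t=2 Δ0: s2=0 clk=0 s0=0 s1=0
  Δ1: clk:0→1
  Δ2: s2:0→1
  Δ3: s1:0→1
  (3Δ to stable)
t=3 Δ0: s2=1 clk=1 s0=0 s1=1
  Δ1: clk:1→0
  (1Δ to stable)
t=4 Δ0: s2=1 clk=0 s0=0 s1=1
  Δ1: clk:0→1
  Δ2: s0:0→1
  Δ3: s1:1→0
  (3Δ to stable)
t=5 Δ0: s2=1 clk=1 s0=1 s1=0
  Δ1: clk:1→0
  (1Δ to stable)
t=6 Δ0: s2=1 clk=0 s0=1 s1=0
  Δ1: clk:0→1
  Δ2: s2:1→0
  Δ3: s1:0→1
  (3Δ to stable)
t=7 Δ0: s2=0 clk=1 s0=1 s1=1
  Δ1: clk:1→0
  (1Δ to stable)
t=8 Δ0: s2=0 clk=0 s0=1 s1=1
  Δ1: clk:0→1
  Δ2: s0:1→0
  Δ3: s1:1→0
  (3Δ to stable)
t=9 Δ0: s2=0 clk=1 s0=0 s1=0
  Δ1: clk:1→0
  (1Δ to stable)
t=10 Δ0: s2=0 clk=0 s0=0 s1=0
  Δ1: clk:0→1
  Δ2: s2:0→1
  Δ3: s1:0→1
  (3Δ to stable)
t=11 Δ0: s2=1 clk=1 s0=0 s1=1
  Δ1: clk:1→0
  (1Δ to stable)
t=12 Δ0: s2=1 clk=0 s0=0 s1=1
  Δ1: clk:0→1
  Δ2: s0:0→1
  Δ3: s1:1→0
  (3Δ to stable)
t=13 Δ0: s2=1 clk=1 s0=1 s1=0
  Δ1: clk:1→0
  (1Δ to stable)
t=14 Δ0: s2=1 clk=0 s0=1 s1=0
  Δ1: clk:0→1
  Δ2: s2:1→0
  Δ3: s1:0→1
  (3Δ to stable)

1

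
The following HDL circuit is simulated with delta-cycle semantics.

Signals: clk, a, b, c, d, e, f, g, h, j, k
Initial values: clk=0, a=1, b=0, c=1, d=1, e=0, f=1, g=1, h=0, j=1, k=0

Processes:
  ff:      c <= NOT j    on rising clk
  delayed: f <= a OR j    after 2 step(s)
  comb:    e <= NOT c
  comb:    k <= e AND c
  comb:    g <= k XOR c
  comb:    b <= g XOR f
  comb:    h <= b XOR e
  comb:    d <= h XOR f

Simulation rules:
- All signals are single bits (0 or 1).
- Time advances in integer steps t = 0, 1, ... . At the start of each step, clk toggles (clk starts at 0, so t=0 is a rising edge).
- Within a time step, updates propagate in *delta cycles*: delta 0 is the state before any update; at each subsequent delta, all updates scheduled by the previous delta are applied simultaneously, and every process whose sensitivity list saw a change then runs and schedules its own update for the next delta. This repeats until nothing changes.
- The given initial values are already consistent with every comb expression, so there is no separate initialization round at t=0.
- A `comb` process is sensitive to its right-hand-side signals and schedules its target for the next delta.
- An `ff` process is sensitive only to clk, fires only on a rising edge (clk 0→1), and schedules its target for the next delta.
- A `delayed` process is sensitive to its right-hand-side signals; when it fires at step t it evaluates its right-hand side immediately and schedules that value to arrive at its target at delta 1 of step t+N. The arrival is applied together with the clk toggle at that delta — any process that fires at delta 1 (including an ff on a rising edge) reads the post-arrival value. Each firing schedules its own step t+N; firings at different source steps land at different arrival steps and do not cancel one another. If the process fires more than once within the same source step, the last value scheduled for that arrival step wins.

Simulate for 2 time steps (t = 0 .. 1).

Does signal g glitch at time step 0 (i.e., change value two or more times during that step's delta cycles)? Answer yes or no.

[bits: h,k,f,g,clk,b,j,a,e,d,c]
t=0: Δ0=00110011011 Δ1=00111011011 Δ2=00111011010 Δ3=00101011110 Δ4=10101111110 Δ5=00101111100 Δ6=00101111110 | 6Δ
t=1: Δ0=00101111110 Δ1=00100111110 | 1Δ

no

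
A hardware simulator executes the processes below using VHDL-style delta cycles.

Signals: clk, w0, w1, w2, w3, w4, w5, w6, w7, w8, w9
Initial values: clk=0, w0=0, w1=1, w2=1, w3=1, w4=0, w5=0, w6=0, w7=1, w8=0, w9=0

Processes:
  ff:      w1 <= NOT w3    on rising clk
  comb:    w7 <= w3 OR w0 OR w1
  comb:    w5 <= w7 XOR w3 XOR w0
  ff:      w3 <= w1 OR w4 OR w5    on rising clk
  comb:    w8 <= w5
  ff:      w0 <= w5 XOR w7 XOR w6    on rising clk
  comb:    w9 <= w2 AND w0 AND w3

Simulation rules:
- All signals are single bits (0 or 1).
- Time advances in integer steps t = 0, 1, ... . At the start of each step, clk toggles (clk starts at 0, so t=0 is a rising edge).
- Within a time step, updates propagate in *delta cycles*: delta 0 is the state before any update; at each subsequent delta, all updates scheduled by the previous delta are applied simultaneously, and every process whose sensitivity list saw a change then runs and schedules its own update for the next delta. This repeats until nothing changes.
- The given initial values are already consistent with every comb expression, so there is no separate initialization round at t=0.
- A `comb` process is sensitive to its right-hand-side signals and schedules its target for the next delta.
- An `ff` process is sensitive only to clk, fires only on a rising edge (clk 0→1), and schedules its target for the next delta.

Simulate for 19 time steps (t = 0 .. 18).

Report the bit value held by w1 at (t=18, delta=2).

t=0 Δ0: w2=1 w8=0 w0=0 w5=0 w9=0 w3=1 w7=1 w6=0 w4=0 clk=0 w1=1
  Δ1: clk:0→1
  Δ2: w0:0→1, w1:1→0
  Δ3: w5:0→1, w9:0→1
  Δ4: w8:0→1
  (4Δ to stable)
t=1 Δ0: w2=1 w8=1 w0=1 w5=1 w9=1 w3=1 w7=1 w6=0 w4=0 clk=1 w1=0
  Δ1: clk:1→0
  (1Δ to stable)
t=2 Δ0: w2=1 w8=1 w0=1 w5=1 w9=1 w3=1 w7=1 w6=0 w4=0 clk=0 w1=0
  Δ1: clk:0→1
  Δ2: w0:1→0
  Δ3: w5:1→0, w9:1→0
  Δ4: w8:1→0
  (4Δ to stable)
t=3 Δ0: w2=1 w8=0 w0=0 w5=0 w9=0 w3=1 w7=1 w6=0 w4=0 clk=1 w1=0
  Δ1: clk:1→0
  (1Δ to stable)
t=4 Δ0: w2=1 w8=0 w0=0 w5=0 w9=0 w3=1 w7=1 w6=0 w4=0 clk=0 w1=0
  Δ1: clk:0→1
  Δ2: w0:0→1, w3:1→0
  (2Δ to stable)
t=5 Δ0: w2=1 w8=0 w0=1 w5=0 w9=0 w3=0 w7=1 w6=0 w4=0 clk=1 w1=0
  Δ1: clk:1→0
  (1Δ to stable)
t=6 Δ0: w2=1 w8=0 w0=1 w5=0 w9=0 w3=0 w7=1 w6=0 w4=0 clk=0 w1=0
  Δ1: clk:0→1
  Δ2: w1:0→1
  (2Δ to stable)
t=7 Δ0: w2=1 w8=0 w0=1 w5=0 w9=0 w3=0 w7=1 w6=0 w4=0 clk=1 w1=1
  Δ1: clk:1→0
  (1Δ to stable)
t=8 Δ0: w2=1 w8=0 w0=1 w5=0 w9=0 w3=0 w7=1 w6=0 w4=0 clk=0 w1=1
  Δ1: clk:0→1
  Δ2: w3:0→1
  Δ3: w5:0→1, w9:0→1
  Δ4: w8:0→1
  (4Δ to stable)
t=9 Δ0: w2=1 w8=1 w0=1 w5=1 w9=1 w3=1 w7=1 w6=0 w4=0 clk=1 w1=1
  Δ1: clk:1→0
  (1Δ to stable)
t=10 Δ0: w2=1 w8=1 w0=1 w5=1 w9=1 w3=1 w7=1 w6=0 w4=0 clk=0 w1=1
  Δ1: clk:0→1
  Δ2: w0:1→0, w1:1→0
  Δ3: w5:1→0, w9:1→0
  Δ4: w8:1→0
  (4Δ to stable)
t=11 Δ0: w2=1 w8=0 w0=0 w5=0 w9=0 w3=1 w7=1 w6=0 w4=0 clk=1 w1=0
  Δ1: clk:1→0
  (1Δ to stable)
t=12 Δ0: w2=1 w8=0 w0=0 w5=0 w9=0 w3=1 w7=1 w6=0 w4=0 clk=0 w1=0
  Δ1: clk:0→1
  Δ2: w0:0→1, w3:1→0
  (2Δ to stable)
t=13 Δ0: w2=1 w8=0 w0=1 w5=0 w9=0 w3=0 w7=1 w6=0 w4=0 clk=1 w1=0
  Δ1: clk:1→0
  (1Δ to stable)
t=14 Δ0: w2=1 w8=0 w0=1 w5=0 w9=0 w3=0 w7=1 w6=0 w4=0 clk=0 w1=0
  Δ1: clk:0→1
  Δ2: w1:0→1
  (2Δ to stable)
t=15 Δ0: w2=1 w8=0 w0=1 w5=0 w9=0 w3=0 w7=1 w6=0 w4=0 clk=1 w1=1
  Δ1: clk:1→0
  (1Δ to stable)
t=16 Δ0: w2=1 w8=0 w0=1 w5=0 w9=0 w3=0 w7=1 w6=0 w4=0 clk=0 w1=1
  Δ1: clk:0→1
  Δ2: w3:0→1
  Δ3: w5:0→1, w9:0→1
  Δ4: w8:0→1
  (4Δ to stable)
t=17 Δ0: w2=1 w8=1 w0=1 w5=1 w9=1 w3=1 w7=1 w6=0 w4=0 clk=1 w1=1
  Δ1: clk:1→0
  (1Δ to stable)
t=18 Δ0: w2=1 w8=1 w0=1 w5=1 w9=1 w3=1 w7=1 w6=0 w4=0 clk=0 w1=1
  Δ1: clk:0→1
  Δ2: w0:1→0, w1:1→0
  Δ3: w5:1→0, w9:1→0
  Δ4: w8:1→0
  (4Δ to stable)

0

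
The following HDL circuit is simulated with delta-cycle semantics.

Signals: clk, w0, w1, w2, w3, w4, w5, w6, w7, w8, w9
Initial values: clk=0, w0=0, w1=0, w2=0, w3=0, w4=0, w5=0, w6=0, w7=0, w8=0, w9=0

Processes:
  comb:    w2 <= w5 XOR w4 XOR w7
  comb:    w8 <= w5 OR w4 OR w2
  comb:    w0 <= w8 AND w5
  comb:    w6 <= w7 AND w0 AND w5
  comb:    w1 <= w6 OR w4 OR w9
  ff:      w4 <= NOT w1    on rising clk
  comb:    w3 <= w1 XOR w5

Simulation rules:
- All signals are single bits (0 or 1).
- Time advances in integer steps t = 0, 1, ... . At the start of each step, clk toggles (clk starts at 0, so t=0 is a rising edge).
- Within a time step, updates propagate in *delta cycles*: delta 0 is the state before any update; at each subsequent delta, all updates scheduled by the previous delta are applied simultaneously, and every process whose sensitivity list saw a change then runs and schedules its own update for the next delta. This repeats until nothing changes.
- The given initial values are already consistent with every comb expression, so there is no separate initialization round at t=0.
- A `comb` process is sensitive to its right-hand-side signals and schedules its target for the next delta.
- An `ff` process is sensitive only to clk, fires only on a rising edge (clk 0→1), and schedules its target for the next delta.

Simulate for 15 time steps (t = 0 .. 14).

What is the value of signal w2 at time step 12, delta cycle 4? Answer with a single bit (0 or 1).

t=0 Δ0: w0=0 w8=0 w3=0 w1=0 w6=0 w5=0 clk=0 w4=0 w2=0 w7=0 w9=0
  Δ1: clk:0→1
  Δ2: w4:0→1
  Δ3: w8:0→1, w1:0→1, w2:0→1
  Δ4: w3:0→1
  (4Δ to stable)
t=1 Δ0: w0=0 w8=1 w3=1 w1=1 w6=0 w5=0 clk=1 w4=1 w2=1 w7=0 w9=0
  Δ1: clk:1→0
  (1Δ to stable)
t=2 Δ0: w0=0 w8=1 w3=1 w1=1 w6=0 w5=0 clk=0 w4=1 w2=1 w7=0 w9=0
  Δ1: clk:0→1
  Δ2: w4:1→0
  Δ3: w1:1→0, w2:1→0
  Δ4: w8:1→0, w3:1→0
  (4Δ to stable)
t=3 Δ0: w0=0 w8=0 w3=0 w1=0 w6=0 w5=0 clk=1 w4=0 w2=0 w7=0 w9=0
  Δ1: clk:1→0
  (1Δ to stable)
t=4 Δ0: w0=0 w8=0 w3=0 w1=0 w6=0 w5=0 clk=0 w4=0 w2=0 w7=0 w9=0
  Δ1: clk:0→1
  Δ2: w4:0→1
  Δ3: w8:0→1, w1:0→1, w2:0→1
  Δ4: w3:0→1
  (4Δ to stable)
t=5 Δ0: w0=0 w8=1 w3=1 w1=1 w6=0 w5=0 clk=1 w4=1 w2=1 w7=0 w9=0
  Δ1: clk:1→0
  (1Δ to stable)
t=6 Δ0: w0=0 w8=1 w3=1 w1=1 w6=0 w5=0 clk=0 w4=1 w2=1 w7=0 w9=0
  Δ1: clk:0→1
  Δ2: w4:1→0
  Δ3: w1:1→0, w2:1→0
  Δ4: w8:1→0, w3:1→0
  (4Δ to stable)
t=7 Δ0: w0=0 w8=0 w3=0 w1=0 w6=0 w5=0 clk=1 w4=0 w2=0 w7=0 w9=0
  Δ1: clk:1→0
  (1Δ to stable)
t=8 Δ0: w0=0 w8=0 w3=0 w1=0 w6=0 w5=0 clk=0 w4=0 w2=0 w7=0 w9=0
  Δ1: clk:0→1
  Δ2: w4:0→1
  Δ3: w8:0→1, w1:0→1, w2:0→1
  Δ4: w3:0→1
  (4Δ to stable)
t=9 Δ0: w0=0 w8=1 w3=1 w1=1 w6=0 w5=0 clk=1 w4=1 w2=1 w7=0 w9=0
  Δ1: clk:1→0
  (1Δ to stable)
t=10 Δ0: w0=0 w8=1 w3=1 w1=1 w6=0 w5=0 clk=0 w4=1 w2=1 w7=0 w9=0
  Δ1: clk:0→1
  Δ2: w4:1→0
  Δ3: w1:1→0, w2:1→0
  Δ4: w8:1→0, w3:1→0
  (4Δ to stable)
t=11 Δ0: w0=0 w8=0 w3=0 w1=0 w6=0 w5=0 clk=1 w4=0 w2=0 w7=0 w9=0
  Δ1: clk:1→0
  (1Δ to stable)
t=12 Δ0: w0=0 w8=0 w3=0 w1=0 w6=0 w5=0 clk=0 w4=0 w2=0 w7=0 w9=0
  Δ1: clk:0→1
  Δ2: w4:0→1
  Δ3: w8:0→1, w1:0→1, w2:0→1
  Δ4: w3:0→1
  (4Δ to stable)
t=13 Δ0: w0=0 w8=1 w3=1 w1=1 w6=0 w5=0 clk=1 w4=1 w2=1 w7=0 w9=0
  Δ1: clk:1→0
  (1Δ to stable)
t=14 Δ0: w0=0 w8=1 w3=1 w1=1 w6=0 w5=0 clk=0 w4=1 w2=1 w7=0 w9=0
  Δ1: clk:0→1
  Δ2: w4:1→0
  Δ3: w1:1→0, w2:1→0
  Δ4: w8:1→0, w3:1→0
  (4Δ to stable)

1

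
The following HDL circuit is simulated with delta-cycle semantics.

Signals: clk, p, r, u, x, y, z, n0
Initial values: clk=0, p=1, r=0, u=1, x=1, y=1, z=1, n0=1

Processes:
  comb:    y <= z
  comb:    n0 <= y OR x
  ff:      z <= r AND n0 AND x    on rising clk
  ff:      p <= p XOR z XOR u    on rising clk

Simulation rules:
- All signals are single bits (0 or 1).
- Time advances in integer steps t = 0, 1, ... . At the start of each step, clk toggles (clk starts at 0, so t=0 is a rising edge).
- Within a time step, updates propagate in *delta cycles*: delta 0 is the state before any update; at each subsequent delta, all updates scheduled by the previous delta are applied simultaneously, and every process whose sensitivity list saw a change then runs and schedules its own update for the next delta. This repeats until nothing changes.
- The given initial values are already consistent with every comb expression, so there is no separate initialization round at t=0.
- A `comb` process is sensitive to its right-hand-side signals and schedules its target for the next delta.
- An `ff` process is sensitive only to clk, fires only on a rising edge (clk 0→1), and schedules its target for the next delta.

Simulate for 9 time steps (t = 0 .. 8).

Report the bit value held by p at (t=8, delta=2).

t0.Δ0 clk=0 n0=1 y=1 r=0 x=1 u=1 p=1 z=1
t0.Δ1 clk=1 n0=1 y=1 r=0 x=1 u=1 p=1 z=1
t0.Δ2 clk=1 n0=1 y=1 r=0 x=1 u=1 p=1 z=0
t0.Δ3 clk=1 n0=1 y=0 r=0 x=1 u=1 p=1 z=0
t1.Δ0 clk=1 n0=1 y=0 r=0 x=1 u=1 p=1 z=0
t1.Δ1 clk=0 n0=1 y=0 r=0 x=1 u=1 p=1 z=0
t2.Δ0 clk=0 n0=1 y=0 r=0 x=1 u=1 p=1 z=0
t2.Δ1 clk=1 n0=1 y=0 r=0 x=1 u=1 p=1 z=0
t2.Δ2 clk=1 n0=1 y=0 r=0 x=1 u=1 p=0 z=0
t3.Δ0 clk=1 n0=1 y=0 r=0 x=1 u=1 p=0 z=0
t3.Δ1 clk=0 n0=1 y=0 r=0 x=1 u=1 p=0 z=0
t4.Δ0 clk=0 n0=1 y=0 r=0 x=1 u=1 p=0 z=0
t4.Δ1 clk=1 n0=1 y=0 r=0 x=1 u=1 p=0 z=0
t4.Δ2 clk=1 n0=1 y=0 r=0 x=1 u=1 p=1 z=0
t5.Δ0 clk=1 n0=1 y=0 r=0 x=1 u=1 p=1 z=0
t5.Δ1 clk=0 n0=1 y=0 r=0 x=1 u=1 p=1 z=0
t6.Δ0 clk=0 n0=1 y=0 r=0 x=1 u=1 p=1 z=0
t6.Δ1 clk=1 n0=1 y=0 r=0 x=1 u=1 p=1 z=0
t6.Δ2 clk=1 n0=1 y=0 r=0 x=1 u=1 p=0 z=0
t7.Δ0 clk=1 n0=1 y=0 r=0 x=1 u=1 p=0 z=0
t7.Δ1 clk=0 n0=1 y=0 r=0 x=1 u=1 p=0 z=0
t8.Δ0 clk=0 n0=1 y=0 r=0 x=1 u=1 p=0 z=0
t8.Δ1 clk=1 n0=1 y=0 r=0 x=1 u=1 p=0 z=0
t8.Δ2 clk=1 n0=1 y=0 r=0 x=1 u=1 p=1 z=0

1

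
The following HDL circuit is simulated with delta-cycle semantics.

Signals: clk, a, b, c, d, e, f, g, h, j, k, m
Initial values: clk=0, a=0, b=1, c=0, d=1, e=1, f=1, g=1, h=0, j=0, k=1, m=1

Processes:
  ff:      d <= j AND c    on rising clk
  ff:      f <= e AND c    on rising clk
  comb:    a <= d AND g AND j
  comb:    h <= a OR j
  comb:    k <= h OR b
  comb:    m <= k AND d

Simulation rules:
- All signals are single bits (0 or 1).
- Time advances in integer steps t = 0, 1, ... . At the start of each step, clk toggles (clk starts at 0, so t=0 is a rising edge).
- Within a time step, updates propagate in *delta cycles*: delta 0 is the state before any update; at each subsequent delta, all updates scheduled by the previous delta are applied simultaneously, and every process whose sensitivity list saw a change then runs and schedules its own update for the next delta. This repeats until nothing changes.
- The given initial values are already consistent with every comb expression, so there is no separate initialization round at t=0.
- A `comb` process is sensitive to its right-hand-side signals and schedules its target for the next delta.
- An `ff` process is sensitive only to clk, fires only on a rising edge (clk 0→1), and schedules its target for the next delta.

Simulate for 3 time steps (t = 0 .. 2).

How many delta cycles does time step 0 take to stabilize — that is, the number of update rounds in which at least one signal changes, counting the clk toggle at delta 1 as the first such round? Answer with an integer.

3

t0.Δ0 k=1 d=1 a=0 g=1 c=0 h=0 m=1 clk=0 b=1 f=1 j=0 e=1
t0.Δ1 k=1 d=1 a=0 g=1 c=0 h=0 m=1 clk=1 b=1 f=1 j=0 e=1
t0.Δ2 k=1 d=0 a=0 g=1 c=0 h=0 m=1 clk=1 b=1 f=0 j=0 e=1
t0.Δ3 k=1 d=0 a=0 g=1 c=0 h=0 m=0 clk=1 b=1 f=0 j=0 e=1
t1.Δ0 k=1 d=0 a=0 g=1 c=0 h=0 m=0 clk=1 b=1 f=0 j=0 e=1
t1.Δ1 k=1 d=0 a=0 g=1 c=0 h=0 m=0 clk=0 b=1 f=0 j=0 e=1
t2.Δ0 k=1 d=0 a=0 g=1 c=0 h=0 m=0 clk=0 b=1 f=0 j=0 e=1
t2.Δ1 k=1 d=0 a=0 g=1 c=0 h=0 m=0 clk=1 b=1 f=0 j=0 e=1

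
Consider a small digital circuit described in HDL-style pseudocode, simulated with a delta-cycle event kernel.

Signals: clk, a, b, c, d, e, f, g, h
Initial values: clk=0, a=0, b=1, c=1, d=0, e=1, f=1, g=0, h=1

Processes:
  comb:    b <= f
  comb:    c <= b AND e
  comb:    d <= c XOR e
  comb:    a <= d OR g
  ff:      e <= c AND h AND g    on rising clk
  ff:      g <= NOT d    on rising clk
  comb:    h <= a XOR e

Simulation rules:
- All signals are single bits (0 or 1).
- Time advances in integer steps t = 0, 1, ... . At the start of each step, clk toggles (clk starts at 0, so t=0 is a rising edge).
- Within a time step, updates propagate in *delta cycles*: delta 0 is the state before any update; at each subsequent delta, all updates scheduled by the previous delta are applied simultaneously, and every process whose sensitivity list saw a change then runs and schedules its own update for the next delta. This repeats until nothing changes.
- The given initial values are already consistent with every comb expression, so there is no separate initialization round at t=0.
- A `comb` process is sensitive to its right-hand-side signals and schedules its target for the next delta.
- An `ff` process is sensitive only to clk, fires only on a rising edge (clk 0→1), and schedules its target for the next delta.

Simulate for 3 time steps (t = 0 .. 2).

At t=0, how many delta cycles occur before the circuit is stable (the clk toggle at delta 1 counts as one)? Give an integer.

[bits: d,h,e,f,b,c,g,clk,a]
t=0: Δ0=011111000 Δ1=011111010 Δ2=010111110 Δ3=100110111 Δ4=010110111 | 4Δ
t=1: Δ0=010110111 Δ1=010110101 | 1Δ
t=2: Δ0=010110101 Δ1=010110111 | 1Δ

4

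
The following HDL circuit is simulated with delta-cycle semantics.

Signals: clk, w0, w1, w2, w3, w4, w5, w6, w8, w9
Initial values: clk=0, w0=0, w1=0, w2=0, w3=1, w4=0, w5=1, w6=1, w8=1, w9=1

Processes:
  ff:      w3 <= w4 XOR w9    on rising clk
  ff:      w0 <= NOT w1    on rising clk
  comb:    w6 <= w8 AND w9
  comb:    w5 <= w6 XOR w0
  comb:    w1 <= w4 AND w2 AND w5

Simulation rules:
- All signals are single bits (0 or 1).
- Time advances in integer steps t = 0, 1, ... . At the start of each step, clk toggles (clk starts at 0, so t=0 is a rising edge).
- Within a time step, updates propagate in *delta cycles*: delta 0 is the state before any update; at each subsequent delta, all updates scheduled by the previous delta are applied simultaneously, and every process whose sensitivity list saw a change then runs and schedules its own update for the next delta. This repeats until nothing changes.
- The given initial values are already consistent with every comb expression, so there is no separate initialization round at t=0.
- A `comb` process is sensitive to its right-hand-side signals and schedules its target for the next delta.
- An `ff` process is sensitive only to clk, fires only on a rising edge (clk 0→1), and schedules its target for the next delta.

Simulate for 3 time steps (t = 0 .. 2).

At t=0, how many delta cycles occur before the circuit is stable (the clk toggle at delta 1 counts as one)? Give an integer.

t=0 Δ0: w6=1 clk=0 w0=0 w1=0 w8=1 w5=1 w2=0 w4=0 w9=1 w3=1
  Δ1: clk:0→1
  Δ2: w0:0→1
  Δ3: w5:1→0
  (3Δ to stable)
t=1 Δ0: w6=1 clk=1 w0=1 w1=0 w8=1 w5=0 w2=0 w4=0 w9=1 w3=1
  Δ1: clk:1→0
  (1Δ to stable)
t=2 Δ0: w6=1 clk=0 w0=1 w1=0 w8=1 w5=0 w2=0 w4=0 w9=1 w3=1
  Δ1: clk:0→1
  (1Δ to stable)

3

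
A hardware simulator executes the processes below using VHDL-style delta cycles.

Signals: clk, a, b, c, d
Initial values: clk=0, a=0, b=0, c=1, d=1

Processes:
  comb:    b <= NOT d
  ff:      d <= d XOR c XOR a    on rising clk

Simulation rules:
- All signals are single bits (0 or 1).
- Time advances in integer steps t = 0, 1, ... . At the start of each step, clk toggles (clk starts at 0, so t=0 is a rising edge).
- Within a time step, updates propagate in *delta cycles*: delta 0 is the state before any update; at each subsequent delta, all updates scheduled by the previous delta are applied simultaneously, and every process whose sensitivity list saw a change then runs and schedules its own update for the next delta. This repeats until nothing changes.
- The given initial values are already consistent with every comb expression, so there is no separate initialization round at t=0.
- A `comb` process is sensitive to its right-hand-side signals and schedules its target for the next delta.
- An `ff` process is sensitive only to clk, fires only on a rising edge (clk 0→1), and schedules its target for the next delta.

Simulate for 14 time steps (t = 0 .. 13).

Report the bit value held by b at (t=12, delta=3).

t0.Δ0 c=1 d=1 clk=0 b=0 a=0
t0.Δ1 c=1 d=1 clk=1 b=0 a=0
t0.Δ2 c=1 d=0 clk=1 b=0 a=0
t0.Δ3 c=1 d=0 clk=1 b=1 a=0
t1.Δ0 c=1 d=0 clk=1 b=1 a=0
t1.Δ1 c=1 d=0 clk=0 b=1 a=0
t2.Δ0 c=1 d=0 clk=0 b=1 a=0
t2.Δ1 c=1 d=0 clk=1 b=1 a=0
t2.Δ2 c=1 d=1 clk=1 b=1 a=0
t2.Δ3 c=1 d=1 clk=1 b=0 a=0
t3.Δ0 c=1 d=1 clk=1 b=0 a=0
t3.Δ1 c=1 d=1 clk=0 b=0 a=0
t4.Δ0 c=1 d=1 clk=0 b=0 a=0
t4.Δ1 c=1 d=1 clk=1 b=0 a=0
t4.Δ2 c=1 d=0 clk=1 b=0 a=0
t4.Δ3 c=1 d=0 clk=1 b=1 a=0
t5.Δ0 c=1 d=0 clk=1 b=1 a=0
t5.Δ1 c=1 d=0 clk=0 b=1 a=0
t6.Δ0 c=1 d=0 clk=0 b=1 a=0
t6.Δ1 c=1 d=0 clk=1 b=1 a=0
t6.Δ2 c=1 d=1 clk=1 b=1 a=0
t6.Δ3 c=1 d=1 clk=1 b=0 a=0
t7.Δ0 c=1 d=1 clk=1 b=0 a=0
t7.Δ1 c=1 d=1 clk=0 b=0 a=0
t8.Δ0 c=1 d=1 clk=0 b=0 a=0
t8.Δ1 c=1 d=1 clk=1 b=0 a=0
t8.Δ2 c=1 d=0 clk=1 b=0 a=0
t8.Δ3 c=1 d=0 clk=1 b=1 a=0
t9.Δ0 c=1 d=0 clk=1 b=1 a=0
t9.Δ1 c=1 d=0 clk=0 b=1 a=0
t10.Δ0 c=1 d=0 clk=0 b=1 a=0
t10.Δ1 c=1 d=0 clk=1 b=1 a=0
t10.Δ2 c=1 d=1 clk=1 b=1 a=0
t10.Δ3 c=1 d=1 clk=1 b=0 a=0
t11.Δ0 c=1 d=1 clk=1 b=0 a=0
t11.Δ1 c=1 d=1 clk=0 b=0 a=0
t12.Δ0 c=1 d=1 clk=0 b=0 a=0
t12.Δ1 c=1 d=1 clk=1 b=0 a=0
t12.Δ2 c=1 d=0 clk=1 b=0 a=0
t12.Δ3 c=1 d=0 clk=1 b=1 a=0
t13.Δ0 c=1 d=0 clk=1 b=1 a=0
t13.Δ1 c=1 d=0 clk=0 b=1 a=0

1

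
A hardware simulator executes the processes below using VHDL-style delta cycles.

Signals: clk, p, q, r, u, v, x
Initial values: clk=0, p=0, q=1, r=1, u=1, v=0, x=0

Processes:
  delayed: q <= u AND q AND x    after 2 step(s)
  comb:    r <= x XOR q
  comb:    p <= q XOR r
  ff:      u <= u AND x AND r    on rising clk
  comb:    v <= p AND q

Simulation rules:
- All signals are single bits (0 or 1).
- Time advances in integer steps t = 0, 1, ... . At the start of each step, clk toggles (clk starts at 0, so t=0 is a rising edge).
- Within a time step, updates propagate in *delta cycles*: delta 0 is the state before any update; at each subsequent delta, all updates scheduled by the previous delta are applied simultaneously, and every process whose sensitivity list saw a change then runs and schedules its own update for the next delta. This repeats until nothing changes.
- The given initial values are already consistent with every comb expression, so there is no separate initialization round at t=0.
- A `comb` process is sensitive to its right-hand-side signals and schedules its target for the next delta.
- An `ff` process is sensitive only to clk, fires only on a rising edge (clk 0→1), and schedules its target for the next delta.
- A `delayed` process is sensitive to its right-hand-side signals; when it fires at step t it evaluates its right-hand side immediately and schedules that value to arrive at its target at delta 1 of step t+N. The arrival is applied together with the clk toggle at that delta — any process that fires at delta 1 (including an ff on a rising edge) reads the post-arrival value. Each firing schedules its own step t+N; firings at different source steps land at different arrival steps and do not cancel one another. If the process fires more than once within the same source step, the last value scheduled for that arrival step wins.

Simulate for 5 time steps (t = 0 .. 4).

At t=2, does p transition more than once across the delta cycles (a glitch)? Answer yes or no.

yes

t=0 Δ0: u=1 clk=0 r=1 q=1 x=0 p=0 v=0
  Δ1: clk:0→1
  Δ2: u:1→0
  (2Δ to stable)
t=1 Δ0: u=0 clk=1 r=1 q=1 x=0 p=0 v=0
  Δ1: clk:1→0
  (1Δ to stable)
t=2 Δ0: u=0 clk=0 r=1 q=1 x=0 p=0 v=0
  Δ1: clk:0→1, q:1→0
  Δ2: r:1→0, p:0→1
  Δ3: p:1→0
  (3Δ to stable)
t=3 Δ0: u=0 clk=1 r=0 q=0 x=0 p=0 v=0
  Δ1: clk:1→0
  (1Δ to stable)
t=4 Δ0: u=0 clk=0 r=0 q=0 x=0 p=0 v=0
  Δ1: clk:0→1
  (1Δ to stable)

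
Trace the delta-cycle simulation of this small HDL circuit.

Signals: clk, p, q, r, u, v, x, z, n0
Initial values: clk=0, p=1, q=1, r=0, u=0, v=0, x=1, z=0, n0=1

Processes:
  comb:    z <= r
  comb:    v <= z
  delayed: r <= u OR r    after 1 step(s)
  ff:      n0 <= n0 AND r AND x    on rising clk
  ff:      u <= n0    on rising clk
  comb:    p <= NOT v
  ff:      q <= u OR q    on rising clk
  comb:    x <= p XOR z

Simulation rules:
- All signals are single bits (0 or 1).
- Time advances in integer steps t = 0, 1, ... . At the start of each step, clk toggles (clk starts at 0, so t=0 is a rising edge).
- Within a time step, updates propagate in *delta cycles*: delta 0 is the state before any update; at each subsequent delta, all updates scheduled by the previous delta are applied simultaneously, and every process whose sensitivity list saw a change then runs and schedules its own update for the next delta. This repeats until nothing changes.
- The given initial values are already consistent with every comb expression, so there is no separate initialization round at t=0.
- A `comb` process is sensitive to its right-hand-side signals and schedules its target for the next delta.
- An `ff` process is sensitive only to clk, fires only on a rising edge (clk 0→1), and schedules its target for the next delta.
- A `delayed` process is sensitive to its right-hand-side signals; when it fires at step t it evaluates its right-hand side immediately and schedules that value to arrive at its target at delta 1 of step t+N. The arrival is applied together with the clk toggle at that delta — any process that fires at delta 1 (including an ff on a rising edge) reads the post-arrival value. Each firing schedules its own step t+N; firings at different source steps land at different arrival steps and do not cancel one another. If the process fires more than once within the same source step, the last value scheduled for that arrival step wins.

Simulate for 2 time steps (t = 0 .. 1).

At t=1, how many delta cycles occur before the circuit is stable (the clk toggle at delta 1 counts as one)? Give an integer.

t0.Δ0 r=0 p=1 x=1 v=0 n0=1 u=0 z=0 q=1 clk=0
t0.Δ1 r=0 p=1 x=1 v=0 n0=1 u=0 z=0 q=1 clk=1
t0.Δ2 r=0 p=1 x=1 v=0 n0=0 u=1 z=0 q=1 clk=1
t1.Δ0 r=0 p=1 x=1 v=0 n0=0 u=1 z=0 q=1 clk=1
t1.Δ1 r=1 p=1 x=1 v=0 n0=0 u=1 z=0 q=1 clk=0
t1.Δ2 r=1 p=1 x=1 v=0 n0=0 u=1 z=1 q=1 clk=0
t1.Δ3 r=1 p=1 x=0 v=1 n0=0 u=1 z=1 q=1 clk=0
t1.Δ4 r=1 p=0 x=0 v=1 n0=0 u=1 z=1 q=1 clk=0
t1.Δ5 r=1 p=0 x=1 v=1 n0=0 u=1 z=1 q=1 clk=0

5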